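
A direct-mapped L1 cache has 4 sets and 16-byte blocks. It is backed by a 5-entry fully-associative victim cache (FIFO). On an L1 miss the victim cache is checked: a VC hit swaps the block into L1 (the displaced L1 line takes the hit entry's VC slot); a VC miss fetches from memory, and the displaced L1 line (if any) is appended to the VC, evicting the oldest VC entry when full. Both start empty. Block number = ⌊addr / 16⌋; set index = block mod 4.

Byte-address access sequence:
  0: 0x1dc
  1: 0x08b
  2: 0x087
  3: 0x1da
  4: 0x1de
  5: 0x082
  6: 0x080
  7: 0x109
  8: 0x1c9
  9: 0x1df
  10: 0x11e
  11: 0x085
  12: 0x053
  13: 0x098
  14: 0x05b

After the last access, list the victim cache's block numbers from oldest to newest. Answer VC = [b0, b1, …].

VC = [28, 16, 29, 17, 9]

#0 0x1dc→b29/s1 MISS; vc=[]
#1 0x8b→b8/s0 MISS; vc=[]
#2 0x87→b8/s0 L1-HIT; vc=[]
#3 0x1da→b29/s1 L1-HIT; vc=[]
#4 0x1de→b29/s1 L1-HIT; vc=[]
#5 0x82→b8/s0 L1-HIT; vc=[]
#6 0x80→b8/s0 L1-HIT; vc=[]
#7 0x109→b16/s0 MISS; vc=[8]
#8 0x1c9→b28/s0 MISS; vc=[8,16]
#9 0x1df→b29/s1 L1-HIT; vc=[8,16]
#10 0x11e→b17/s1 MISS; vc=[8,16,29]
#11 0x85→b8/s0 VC-HIT; vc=[28,16,29]
#12 0x53→b5/s1 MISS; vc=[28,16,29,17]
#13 0x98→b9/s1 MISS; vc=[28,16,29,17,5]
#14 0x5b→b5/s1 VC-HIT; vc=[28,16,29,17,9]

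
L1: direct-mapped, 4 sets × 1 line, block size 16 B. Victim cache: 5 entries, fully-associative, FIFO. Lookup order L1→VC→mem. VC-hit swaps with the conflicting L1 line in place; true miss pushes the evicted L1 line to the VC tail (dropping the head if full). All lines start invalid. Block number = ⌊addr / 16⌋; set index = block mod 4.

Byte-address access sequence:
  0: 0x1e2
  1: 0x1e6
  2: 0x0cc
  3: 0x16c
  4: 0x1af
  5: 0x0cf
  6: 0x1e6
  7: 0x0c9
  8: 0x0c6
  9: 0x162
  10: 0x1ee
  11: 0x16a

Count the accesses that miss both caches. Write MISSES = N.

MISSES = 4

  [0] addr=0x1e2 blk=30 s=2: MISS | VC []
  [1] addr=0x1e6 blk=30 s=2: L1-HIT | VC []
  [2] addr=0xcc blk=12 s=0: MISS | VC []
  [3] addr=0x16c blk=22 s=2: MISS | VC [30]
  [4] addr=0x1af blk=26 s=2: MISS | VC [30, 22]
  [5] addr=0xcf blk=12 s=0: L1-HIT | VC [30, 22]
  [6] addr=0x1e6 blk=30 s=2: VC-HIT | VC [26, 22]
  [7] addr=0xc9 blk=12 s=0: L1-HIT | VC [26, 22]
  [8] addr=0xc6 blk=12 s=0: L1-HIT | VC [26, 22]
  [9] addr=0x162 blk=22 s=2: VC-HIT | VC [26, 30]
  [10] addr=0x1ee blk=30 s=2: VC-HIT | VC [26, 22]
  [11] addr=0x16a blk=22 s=2: VC-HIT | VC [26, 30]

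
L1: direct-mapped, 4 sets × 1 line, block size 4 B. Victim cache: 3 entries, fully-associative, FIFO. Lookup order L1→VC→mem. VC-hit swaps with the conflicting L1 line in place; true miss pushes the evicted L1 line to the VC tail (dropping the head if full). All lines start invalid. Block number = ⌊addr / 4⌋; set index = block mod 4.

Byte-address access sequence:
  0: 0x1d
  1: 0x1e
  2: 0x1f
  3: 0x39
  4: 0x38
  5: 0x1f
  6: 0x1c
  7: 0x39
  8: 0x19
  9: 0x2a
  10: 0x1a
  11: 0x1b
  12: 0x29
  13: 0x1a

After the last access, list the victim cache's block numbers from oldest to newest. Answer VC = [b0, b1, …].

VC = [14, 10]

#0 0x1d→b7/s3 MISS; vc=[]
#1 0x1e→b7/s3 L1-HIT; vc=[]
#2 0x1f→b7/s3 L1-HIT; vc=[]
#3 0x39→b14/s2 MISS; vc=[]
#4 0x38→b14/s2 L1-HIT; vc=[]
#5 0x1f→b7/s3 L1-HIT; vc=[]
#6 0x1c→b7/s3 L1-HIT; vc=[]
#7 0x39→b14/s2 L1-HIT; vc=[]
#8 0x19→b6/s2 MISS; vc=[14]
#9 0x2a→b10/s2 MISS; vc=[14,6]
#10 0x1a→b6/s2 VC-HIT; vc=[14,10]
#11 0x1b→b6/s2 L1-HIT; vc=[14,10]
#12 0x29→b10/s2 VC-HIT; vc=[14,6]
#13 0x1a→b6/s2 VC-HIT; vc=[14,10]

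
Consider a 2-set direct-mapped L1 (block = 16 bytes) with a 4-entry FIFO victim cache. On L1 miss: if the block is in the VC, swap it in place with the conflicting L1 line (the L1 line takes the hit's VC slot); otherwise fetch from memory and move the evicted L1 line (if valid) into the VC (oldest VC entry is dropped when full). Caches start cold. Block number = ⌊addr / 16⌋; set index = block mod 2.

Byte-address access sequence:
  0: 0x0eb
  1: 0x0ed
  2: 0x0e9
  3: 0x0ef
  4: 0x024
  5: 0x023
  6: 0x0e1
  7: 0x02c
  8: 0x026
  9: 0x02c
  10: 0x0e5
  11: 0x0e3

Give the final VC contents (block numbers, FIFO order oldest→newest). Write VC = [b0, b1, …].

0: 0xeb (blk 14, set 0) → MISS  vc=[]
1: 0xed (blk 14, set 0) → L1-HIT  vc=[]
2: 0xe9 (blk 14, set 0) → L1-HIT  vc=[]
3: 0xef (blk 14, set 0) → L1-HIT  vc=[]
4: 0x24 (blk 2, set 0) → MISS  vc=[14]
5: 0x23 (blk 2, set 0) → L1-HIT  vc=[14]
6: 0xe1 (blk 14, set 0) → VC-HIT  vc=[2]
7: 0x2c (blk 2, set 0) → VC-HIT  vc=[14]
8: 0x26 (blk 2, set 0) → L1-HIT  vc=[14]
9: 0x2c (blk 2, set 0) → L1-HIT  vc=[14]
10: 0xe5 (blk 14, set 0) → VC-HIT  vc=[2]
11: 0xe3 (blk 14, set 0) → L1-HIT  vc=[2]

VC = [2]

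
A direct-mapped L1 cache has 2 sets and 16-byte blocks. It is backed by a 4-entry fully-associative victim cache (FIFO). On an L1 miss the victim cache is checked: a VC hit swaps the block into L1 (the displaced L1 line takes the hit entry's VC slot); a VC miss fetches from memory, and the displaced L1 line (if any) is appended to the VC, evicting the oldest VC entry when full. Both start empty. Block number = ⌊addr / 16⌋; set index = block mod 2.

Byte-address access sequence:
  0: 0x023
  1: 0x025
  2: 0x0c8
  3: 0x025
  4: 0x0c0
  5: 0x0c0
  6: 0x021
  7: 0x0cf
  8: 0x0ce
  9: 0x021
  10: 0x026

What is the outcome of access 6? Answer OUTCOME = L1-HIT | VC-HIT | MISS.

  [0] addr=0x23 blk=2 s=0: MISS | VC []
  [1] addr=0x25 blk=2 s=0: L1-HIT | VC []
  [2] addr=0xc8 blk=12 s=0: MISS | VC [2]
  [3] addr=0x25 blk=2 s=0: VC-HIT | VC [12]
  [4] addr=0xc0 blk=12 s=0: VC-HIT | VC [2]
  [5] addr=0xc0 blk=12 s=0: L1-HIT | VC [2]
  [6] addr=0x21 blk=2 s=0: VC-HIT | VC [12]
  [7] addr=0xcf blk=12 s=0: VC-HIT | VC [2]
  [8] addr=0xce blk=12 s=0: L1-HIT | VC [2]
  [9] addr=0x21 blk=2 s=0: VC-HIT | VC [12]
  [10] addr=0x26 blk=2 s=0: L1-HIT | VC [12]

OUTCOME = VC-HIT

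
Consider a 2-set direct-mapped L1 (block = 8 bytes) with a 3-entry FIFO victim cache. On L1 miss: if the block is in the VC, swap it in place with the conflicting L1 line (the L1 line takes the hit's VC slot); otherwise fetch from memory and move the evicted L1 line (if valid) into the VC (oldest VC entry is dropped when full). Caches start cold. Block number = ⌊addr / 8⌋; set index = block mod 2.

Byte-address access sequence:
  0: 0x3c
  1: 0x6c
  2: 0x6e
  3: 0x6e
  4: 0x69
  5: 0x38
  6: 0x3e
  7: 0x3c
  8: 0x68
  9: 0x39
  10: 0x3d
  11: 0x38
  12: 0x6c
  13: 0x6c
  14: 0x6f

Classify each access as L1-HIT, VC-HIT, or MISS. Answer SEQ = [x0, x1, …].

#0 0x3c→b7/s1 MISS; vc=[]
#1 0x6c→b13/s1 MISS; vc=[7]
#2 0x6e→b13/s1 L1-HIT; vc=[7]
#3 0x6e→b13/s1 L1-HIT; vc=[7]
#4 0x69→b13/s1 L1-HIT; vc=[7]
#5 0x38→b7/s1 VC-HIT; vc=[13]
#6 0x3e→b7/s1 L1-HIT; vc=[13]
#7 0x3c→b7/s1 L1-HIT; vc=[13]
#8 0x68→b13/s1 VC-HIT; vc=[7]
#9 0x39→b7/s1 VC-HIT; vc=[13]
#10 0x3d→b7/s1 L1-HIT; vc=[13]
#11 0x38→b7/s1 L1-HIT; vc=[13]
#12 0x6c→b13/s1 VC-HIT; vc=[7]
#13 0x6c→b13/s1 L1-HIT; vc=[7]
#14 0x6f→b13/s1 L1-HIT; vc=[7]

SEQ = [MISS, MISS, L1-HIT, L1-HIT, L1-HIT, VC-HIT, L1-HIT, L1-HIT, VC-HIT, VC-HIT, L1-HIT, L1-HIT, VC-HIT, L1-HIT, L1-HIT]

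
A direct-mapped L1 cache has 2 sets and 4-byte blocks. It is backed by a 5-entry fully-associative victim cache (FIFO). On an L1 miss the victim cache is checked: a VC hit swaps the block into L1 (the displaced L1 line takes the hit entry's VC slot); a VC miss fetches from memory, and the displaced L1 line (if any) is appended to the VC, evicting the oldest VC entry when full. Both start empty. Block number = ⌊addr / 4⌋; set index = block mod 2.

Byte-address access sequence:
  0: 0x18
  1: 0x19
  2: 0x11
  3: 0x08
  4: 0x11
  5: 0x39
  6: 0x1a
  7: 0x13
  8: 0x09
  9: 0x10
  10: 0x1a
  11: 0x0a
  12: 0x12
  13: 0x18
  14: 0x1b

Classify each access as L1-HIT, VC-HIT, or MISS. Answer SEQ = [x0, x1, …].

#0 0x18→b6/s0 MISS; vc=[]
#1 0x19→b6/s0 L1-HIT; vc=[]
#2 0x11→b4/s0 MISS; vc=[6]
#3 0x8→b2/s0 MISS; vc=[6,4]
#4 0x11→b4/s0 VC-HIT; vc=[6,2]
#5 0x39→b14/s0 MISS; vc=[6,2,4]
#6 0x1a→b6/s0 VC-HIT; vc=[14,2,4]
#7 0x13→b4/s0 VC-HIT; vc=[14,2,6]
#8 0x9→b2/s0 VC-HIT; vc=[14,4,6]
#9 0x10→b4/s0 VC-HIT; vc=[14,2,6]
#10 0x1a→b6/s0 VC-HIT; vc=[14,2,4]
#11 0xa→b2/s0 VC-HIT; vc=[14,6,4]
#12 0x12→b4/s0 VC-HIT; vc=[14,6,2]
#13 0x18→b6/s0 VC-HIT; vc=[14,4,2]
#14 0x1b→b6/s0 L1-HIT; vc=[14,4,2]

SEQ = [MISS, L1-HIT, MISS, MISS, VC-HIT, MISS, VC-HIT, VC-HIT, VC-HIT, VC-HIT, VC-HIT, VC-HIT, VC-HIT, VC-HIT, L1-HIT]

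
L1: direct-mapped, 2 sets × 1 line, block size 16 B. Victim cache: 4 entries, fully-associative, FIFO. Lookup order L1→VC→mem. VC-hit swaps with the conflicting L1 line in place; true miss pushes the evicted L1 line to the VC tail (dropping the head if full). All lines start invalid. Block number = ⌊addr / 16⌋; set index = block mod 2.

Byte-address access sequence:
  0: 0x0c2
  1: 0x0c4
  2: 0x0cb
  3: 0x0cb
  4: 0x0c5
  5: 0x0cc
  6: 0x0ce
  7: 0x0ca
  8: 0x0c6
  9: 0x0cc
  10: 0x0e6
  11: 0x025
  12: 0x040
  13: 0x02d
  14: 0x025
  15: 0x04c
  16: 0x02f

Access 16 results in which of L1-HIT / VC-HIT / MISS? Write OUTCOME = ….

  [0] addr=0xc2 blk=12 s=0: MISS | VC []
  [1] addr=0xc4 blk=12 s=0: L1-HIT | VC []
  [2] addr=0xcb blk=12 s=0: L1-HIT | VC []
  [3] addr=0xcb blk=12 s=0: L1-HIT | VC []
  [4] addr=0xc5 blk=12 s=0: L1-HIT | VC []
  [5] addr=0xcc blk=12 s=0: L1-HIT | VC []
  [6] addr=0xce blk=12 s=0: L1-HIT | VC []
  [7] addr=0xca blk=12 s=0: L1-HIT | VC []
  [8] addr=0xc6 blk=12 s=0: L1-HIT | VC []
  [9] addr=0xcc blk=12 s=0: L1-HIT | VC []
  [10] addr=0xe6 blk=14 s=0: MISS | VC [12]
  [11] addr=0x25 blk=2 s=0: MISS | VC [12, 14]
  [12] addr=0x40 blk=4 s=0: MISS | VC [12, 14, 2]
  [13] addr=0x2d blk=2 s=0: VC-HIT | VC [12, 14, 4]
  [14] addr=0x25 blk=2 s=0: L1-HIT | VC [12, 14, 4]
  [15] addr=0x4c blk=4 s=0: VC-HIT | VC [12, 14, 2]
  [16] addr=0x2f blk=2 s=0: VC-HIT | VC [12, 14, 4]

OUTCOME = VC-HIT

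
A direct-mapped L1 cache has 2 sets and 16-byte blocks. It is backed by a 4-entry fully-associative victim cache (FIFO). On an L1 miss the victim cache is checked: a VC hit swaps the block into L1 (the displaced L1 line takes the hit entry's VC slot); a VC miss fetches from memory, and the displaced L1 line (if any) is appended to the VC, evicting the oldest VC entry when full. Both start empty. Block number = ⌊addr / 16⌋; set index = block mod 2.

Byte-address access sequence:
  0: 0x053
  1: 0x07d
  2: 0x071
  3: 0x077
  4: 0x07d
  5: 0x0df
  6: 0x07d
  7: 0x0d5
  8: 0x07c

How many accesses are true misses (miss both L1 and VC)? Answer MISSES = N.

MISSES = 3

0: 0x53 (blk 5, set 1) → MISS  vc=[]
1: 0x7d (blk 7, set 1) → MISS  vc=[5]
2: 0x71 (blk 7, set 1) → L1-HIT  vc=[5]
3: 0x77 (blk 7, set 1) → L1-HIT  vc=[5]
4: 0x7d (blk 7, set 1) → L1-HIT  vc=[5]
5: 0xdf (blk 13, set 1) → MISS  vc=[5, 7]
6: 0x7d (blk 7, set 1) → VC-HIT  vc=[5, 13]
7: 0xd5 (blk 13, set 1) → VC-HIT  vc=[5, 7]
8: 0x7c (blk 7, set 1) → VC-HIT  vc=[5, 13]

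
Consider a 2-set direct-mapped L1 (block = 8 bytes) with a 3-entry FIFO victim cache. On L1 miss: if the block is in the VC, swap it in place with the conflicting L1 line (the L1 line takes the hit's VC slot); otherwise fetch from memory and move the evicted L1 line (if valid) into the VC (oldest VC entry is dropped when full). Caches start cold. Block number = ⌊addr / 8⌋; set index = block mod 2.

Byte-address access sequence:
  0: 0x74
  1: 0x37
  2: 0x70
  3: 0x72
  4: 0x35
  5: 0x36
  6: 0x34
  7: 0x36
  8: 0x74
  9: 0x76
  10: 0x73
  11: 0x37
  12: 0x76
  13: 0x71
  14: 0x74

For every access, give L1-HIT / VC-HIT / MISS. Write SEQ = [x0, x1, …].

0: 0x74 (blk 14, set 0) → MISS  vc=[]
1: 0x37 (blk 6, set 0) → MISS  vc=[14]
2: 0x70 (blk 14, set 0) → VC-HIT  vc=[6]
3: 0x72 (blk 14, set 0) → L1-HIT  vc=[6]
4: 0x35 (blk 6, set 0) → VC-HIT  vc=[14]
5: 0x36 (blk 6, set 0) → L1-HIT  vc=[14]
6: 0x34 (blk 6, set 0) → L1-HIT  vc=[14]
7: 0x36 (blk 6, set 0) → L1-HIT  vc=[14]
8: 0x74 (blk 14, set 0) → VC-HIT  vc=[6]
9: 0x76 (blk 14, set 0) → L1-HIT  vc=[6]
10: 0x73 (blk 14, set 0) → L1-HIT  vc=[6]
11: 0x37 (blk 6, set 0) → VC-HIT  vc=[14]
12: 0x76 (blk 14, set 0) → VC-HIT  vc=[6]
13: 0x71 (blk 14, set 0) → L1-HIT  vc=[6]
14: 0x74 (blk 14, set 0) → L1-HIT  vc=[6]

SEQ = [MISS, MISS, VC-HIT, L1-HIT, VC-HIT, L1-HIT, L1-HIT, L1-HIT, VC-HIT, L1-HIT, L1-HIT, VC-HIT, VC-HIT, L1-HIT, L1-HIT]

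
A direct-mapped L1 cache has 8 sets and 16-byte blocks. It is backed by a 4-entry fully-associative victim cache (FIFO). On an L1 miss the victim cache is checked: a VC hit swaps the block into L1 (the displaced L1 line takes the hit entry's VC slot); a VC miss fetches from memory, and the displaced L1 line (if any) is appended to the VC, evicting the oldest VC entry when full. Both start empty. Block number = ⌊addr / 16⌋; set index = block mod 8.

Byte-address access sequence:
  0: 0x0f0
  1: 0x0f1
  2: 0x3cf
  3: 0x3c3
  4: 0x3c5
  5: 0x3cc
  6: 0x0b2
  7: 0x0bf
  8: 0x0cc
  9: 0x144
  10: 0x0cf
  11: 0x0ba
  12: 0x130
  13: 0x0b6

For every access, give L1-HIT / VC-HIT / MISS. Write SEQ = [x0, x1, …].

SEQ = [MISS, L1-HIT, MISS, L1-HIT, L1-HIT, L1-HIT, MISS, L1-HIT, MISS, MISS, VC-HIT, L1-HIT, MISS, VC-HIT]

  [0] addr=0xf0 blk=15 s=7: MISS | VC []
  [1] addr=0xf1 blk=15 s=7: L1-HIT | VC []
  [2] addr=0x3cf blk=60 s=4: MISS | VC []
  [3] addr=0x3c3 blk=60 s=4: L1-HIT | VC []
  [4] addr=0x3c5 blk=60 s=4: L1-HIT | VC []
  [5] addr=0x3cc blk=60 s=4: L1-HIT | VC []
  [6] addr=0xb2 blk=11 s=3: MISS | VC []
  [7] addr=0xbf blk=11 s=3: L1-HIT | VC []
  [8] addr=0xcc blk=12 s=4: MISS | VC [60]
  [9] addr=0x144 blk=20 s=4: MISS | VC [60, 12]
  [10] addr=0xcf blk=12 s=4: VC-HIT | VC [60, 20]
  [11] addr=0xba blk=11 s=3: L1-HIT | VC [60, 20]
  [12] addr=0x130 blk=19 s=3: MISS | VC [60, 20, 11]
  [13] addr=0xb6 blk=11 s=3: VC-HIT | VC [60, 20, 19]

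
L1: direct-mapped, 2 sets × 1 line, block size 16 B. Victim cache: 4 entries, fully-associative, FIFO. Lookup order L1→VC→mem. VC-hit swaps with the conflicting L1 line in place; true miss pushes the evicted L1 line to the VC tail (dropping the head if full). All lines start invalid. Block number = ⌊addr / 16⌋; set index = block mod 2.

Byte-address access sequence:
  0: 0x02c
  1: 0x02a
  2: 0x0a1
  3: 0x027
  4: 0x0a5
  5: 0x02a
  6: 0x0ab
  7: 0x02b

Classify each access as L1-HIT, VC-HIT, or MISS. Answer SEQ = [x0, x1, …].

SEQ = [MISS, L1-HIT, MISS, VC-HIT, VC-HIT, VC-HIT, VC-HIT, VC-HIT]

  [0] addr=0x2c blk=2 s=0: MISS | VC []
  [1] addr=0x2a blk=2 s=0: L1-HIT | VC []
  [2] addr=0xa1 blk=10 s=0: MISS | VC [2]
  [3] addr=0x27 blk=2 s=0: VC-HIT | VC [10]
  [4] addr=0xa5 blk=10 s=0: VC-HIT | VC [2]
  [5] addr=0x2a blk=2 s=0: VC-HIT | VC [10]
  [6] addr=0xab blk=10 s=0: VC-HIT | VC [2]
  [7] addr=0x2b blk=2 s=0: VC-HIT | VC [10]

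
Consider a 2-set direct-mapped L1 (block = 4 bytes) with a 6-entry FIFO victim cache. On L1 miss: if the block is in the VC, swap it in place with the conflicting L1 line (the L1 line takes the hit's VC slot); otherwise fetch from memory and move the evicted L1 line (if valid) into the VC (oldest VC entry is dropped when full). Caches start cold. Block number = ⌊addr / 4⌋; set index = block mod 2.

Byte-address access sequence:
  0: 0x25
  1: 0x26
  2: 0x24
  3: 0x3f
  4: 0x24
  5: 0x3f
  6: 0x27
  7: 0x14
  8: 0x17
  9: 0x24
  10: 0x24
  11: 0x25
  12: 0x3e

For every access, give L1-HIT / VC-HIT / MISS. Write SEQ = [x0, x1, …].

SEQ = [MISS, L1-HIT, L1-HIT, MISS, VC-HIT, VC-HIT, VC-HIT, MISS, L1-HIT, VC-HIT, L1-HIT, L1-HIT, VC-HIT]

#0 0x25→b9/s1 MISS; vc=[]
#1 0x26→b9/s1 L1-HIT; vc=[]
#2 0x24→b9/s1 L1-HIT; vc=[]
#3 0x3f→b15/s1 MISS; vc=[9]
#4 0x24→b9/s1 VC-HIT; vc=[15]
#5 0x3f→b15/s1 VC-HIT; vc=[9]
#6 0x27→b9/s1 VC-HIT; vc=[15]
#7 0x14→b5/s1 MISS; vc=[15,9]
#8 0x17→b5/s1 L1-HIT; vc=[15,9]
#9 0x24→b9/s1 VC-HIT; vc=[15,5]
#10 0x24→b9/s1 L1-HIT; vc=[15,5]
#11 0x25→b9/s1 L1-HIT; vc=[15,5]
#12 0x3e→b15/s1 VC-HIT; vc=[9,5]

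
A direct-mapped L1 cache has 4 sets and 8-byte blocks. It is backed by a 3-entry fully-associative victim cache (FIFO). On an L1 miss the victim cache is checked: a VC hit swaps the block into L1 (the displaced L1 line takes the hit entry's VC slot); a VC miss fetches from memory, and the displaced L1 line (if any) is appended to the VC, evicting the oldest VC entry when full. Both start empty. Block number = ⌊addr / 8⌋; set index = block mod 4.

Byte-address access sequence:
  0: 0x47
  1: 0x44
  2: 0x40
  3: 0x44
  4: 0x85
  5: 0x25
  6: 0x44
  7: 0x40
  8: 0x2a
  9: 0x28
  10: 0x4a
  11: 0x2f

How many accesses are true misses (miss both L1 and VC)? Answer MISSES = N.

MISSES = 5

#0 0x47→b8/s0 MISS; vc=[]
#1 0x44→b8/s0 L1-HIT; vc=[]
#2 0x40→b8/s0 L1-HIT; vc=[]
#3 0x44→b8/s0 L1-HIT; vc=[]
#4 0x85→b16/s0 MISS; vc=[8]
#5 0x25→b4/s0 MISS; vc=[8,16]
#6 0x44→b8/s0 VC-HIT; vc=[4,16]
#7 0x40→b8/s0 L1-HIT; vc=[4,16]
#8 0x2a→b5/s1 MISS; vc=[4,16]
#9 0x28→b5/s1 L1-HIT; vc=[4,16]
#10 0x4a→b9/s1 MISS; vc=[4,16,5]
#11 0x2f→b5/s1 VC-HIT; vc=[4,16,9]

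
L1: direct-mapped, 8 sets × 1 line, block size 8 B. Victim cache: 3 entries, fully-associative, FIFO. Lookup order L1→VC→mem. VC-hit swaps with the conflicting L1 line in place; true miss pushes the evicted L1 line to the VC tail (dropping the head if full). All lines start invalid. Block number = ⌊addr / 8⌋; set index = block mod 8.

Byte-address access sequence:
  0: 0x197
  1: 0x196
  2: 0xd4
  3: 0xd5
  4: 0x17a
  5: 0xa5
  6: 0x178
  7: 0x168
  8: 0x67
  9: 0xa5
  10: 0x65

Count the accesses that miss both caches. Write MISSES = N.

MISSES = 6

0: 0x197 (blk 50, set 2) → MISS  vc=[]
1: 0x196 (blk 50, set 2) → L1-HIT  vc=[]
2: 0xd4 (blk 26, set 2) → MISS  vc=[50]
3: 0xd5 (blk 26, set 2) → L1-HIT  vc=[50]
4: 0x17a (blk 47, set 7) → MISS  vc=[50]
5: 0xa5 (blk 20, set 4) → MISS  vc=[50]
6: 0x178 (blk 47, set 7) → L1-HIT  vc=[50]
7: 0x168 (blk 45, set 5) → MISS  vc=[50]
8: 0x67 (blk 12, set 4) → MISS  vc=[50, 20]
9: 0xa5 (blk 20, set 4) → VC-HIT  vc=[50, 12]
10: 0x65 (blk 12, set 4) → VC-HIT  vc=[50, 20]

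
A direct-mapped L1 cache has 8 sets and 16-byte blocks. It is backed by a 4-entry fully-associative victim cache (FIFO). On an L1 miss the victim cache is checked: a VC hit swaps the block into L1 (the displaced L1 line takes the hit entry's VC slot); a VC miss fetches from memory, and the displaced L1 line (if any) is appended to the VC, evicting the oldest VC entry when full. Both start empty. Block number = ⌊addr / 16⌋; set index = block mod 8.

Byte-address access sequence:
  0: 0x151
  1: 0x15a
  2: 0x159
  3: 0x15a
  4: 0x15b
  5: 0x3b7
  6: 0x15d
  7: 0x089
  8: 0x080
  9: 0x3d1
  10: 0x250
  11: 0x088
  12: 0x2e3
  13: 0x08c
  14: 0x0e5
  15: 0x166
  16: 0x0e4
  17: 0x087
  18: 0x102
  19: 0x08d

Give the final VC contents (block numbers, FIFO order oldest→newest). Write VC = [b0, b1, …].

VC = [61, 46, 22, 16]

  [0] addr=0x151 blk=21 s=5: MISS | VC []
  [1] addr=0x15a blk=21 s=5: L1-HIT | VC []
  [2] addr=0x159 blk=21 s=5: L1-HIT | VC []
  [3] addr=0x15a blk=21 s=5: L1-HIT | VC []
  [4] addr=0x15b blk=21 s=5: L1-HIT | VC []
  [5] addr=0x3b7 blk=59 s=3: MISS | VC []
  [6] addr=0x15d blk=21 s=5: L1-HIT | VC []
  [7] addr=0x89 blk=8 s=0: MISS | VC []
  [8] addr=0x80 blk=8 s=0: L1-HIT | VC []
  [9] addr=0x3d1 blk=61 s=5: MISS | VC [21]
  [10] addr=0x250 blk=37 s=5: MISS | VC [21, 61]
  [11] addr=0x88 blk=8 s=0: L1-HIT | VC [21, 61]
  [12] addr=0x2e3 blk=46 s=6: MISS | VC [21, 61]
  [13] addr=0x8c blk=8 s=0: L1-HIT | VC [21, 61]
  [14] addr=0xe5 blk=14 s=6: MISS | VC [21, 61, 46]
  [15] addr=0x166 blk=22 s=6: MISS | VC [21, 61, 46, 14]
  [16] addr=0xe4 blk=14 s=6: VC-HIT | VC [21, 61, 46, 22]
  [17] addr=0x87 blk=8 s=0: L1-HIT | VC [21, 61, 46, 22]
  [18] addr=0x102 blk=16 s=0: MISS | VC [61, 46, 22, 8]
  [19] addr=0x8d blk=8 s=0: VC-HIT | VC [61, 46, 22, 16]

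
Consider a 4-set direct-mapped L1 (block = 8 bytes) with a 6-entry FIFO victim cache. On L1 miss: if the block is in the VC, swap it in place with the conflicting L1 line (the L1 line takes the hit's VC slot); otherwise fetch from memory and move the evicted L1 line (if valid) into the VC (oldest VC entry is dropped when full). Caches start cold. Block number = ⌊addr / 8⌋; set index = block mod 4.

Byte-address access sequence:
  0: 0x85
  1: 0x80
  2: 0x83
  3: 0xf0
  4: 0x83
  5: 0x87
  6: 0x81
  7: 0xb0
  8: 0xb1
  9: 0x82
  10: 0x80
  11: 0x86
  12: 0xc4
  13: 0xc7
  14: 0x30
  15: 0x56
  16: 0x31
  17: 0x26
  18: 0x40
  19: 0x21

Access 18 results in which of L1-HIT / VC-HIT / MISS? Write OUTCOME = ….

OUTCOME = MISS

  [0] addr=0x85 blk=16 s=0: MISS | VC []
  [1] addr=0x80 blk=16 s=0: L1-HIT | VC []
  [2] addr=0x83 blk=16 s=0: L1-HIT | VC []
  [3] addr=0xf0 blk=30 s=2: MISS | VC []
  [4] addr=0x83 blk=16 s=0: L1-HIT | VC []
  [5] addr=0x87 blk=16 s=0: L1-HIT | VC []
  [6] addr=0x81 blk=16 s=0: L1-HIT | VC []
  [7] addr=0xb0 blk=22 s=2: MISS | VC [30]
  [8] addr=0xb1 blk=22 s=2: L1-HIT | VC [30]
  [9] addr=0x82 blk=16 s=0: L1-HIT | VC [30]
  [10] addr=0x80 blk=16 s=0: L1-HIT | VC [30]
  [11] addr=0x86 blk=16 s=0: L1-HIT | VC [30]
  [12] addr=0xc4 blk=24 s=0: MISS | VC [30, 16]
  [13] addr=0xc7 blk=24 s=0: L1-HIT | VC [30, 16]
  [14] addr=0x30 blk=6 s=2: MISS | VC [30, 16, 22]
  [15] addr=0x56 blk=10 s=2: MISS | VC [30, 16, 22, 6]
  [16] addr=0x31 blk=6 s=2: VC-HIT | VC [30, 16, 22, 10]
  [17] addr=0x26 blk=4 s=0: MISS | VC [30, 16, 22, 10, 24]
  [18] addr=0x40 blk=8 s=0: MISS | VC [30, 16, 22, 10, 24, 4]
  [19] addr=0x21 blk=4 s=0: VC-HIT | VC [30, 16, 22, 10, 24, 8]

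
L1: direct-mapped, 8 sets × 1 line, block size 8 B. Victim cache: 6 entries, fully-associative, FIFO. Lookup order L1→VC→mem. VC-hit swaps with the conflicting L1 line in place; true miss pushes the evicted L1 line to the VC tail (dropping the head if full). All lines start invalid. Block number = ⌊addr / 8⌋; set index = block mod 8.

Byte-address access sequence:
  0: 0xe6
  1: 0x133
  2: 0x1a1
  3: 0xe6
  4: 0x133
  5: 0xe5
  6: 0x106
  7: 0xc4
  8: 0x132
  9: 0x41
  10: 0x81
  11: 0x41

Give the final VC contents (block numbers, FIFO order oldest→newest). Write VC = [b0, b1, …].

VC = [52, 32, 24, 16]

  [0] addr=0xe6 blk=28 s=4: MISS | VC []
  [1] addr=0x133 blk=38 s=6: MISS | VC []
  [2] addr=0x1a1 blk=52 s=4: MISS | VC [28]
  [3] addr=0xe6 blk=28 s=4: VC-HIT | VC [52]
  [4] addr=0x133 blk=38 s=6: L1-HIT | VC [52]
  [5] addr=0xe5 blk=28 s=4: L1-HIT | VC [52]
  [6] addr=0x106 blk=32 s=0: MISS | VC [52]
  [7] addr=0xc4 blk=24 s=0: MISS | VC [52, 32]
  [8] addr=0x132 blk=38 s=6: L1-HIT | VC [52, 32]
  [9] addr=0x41 blk=8 s=0: MISS | VC [52, 32, 24]
  [10] addr=0x81 blk=16 s=0: MISS | VC [52, 32, 24, 8]
  [11] addr=0x41 blk=8 s=0: VC-HIT | VC [52, 32, 24, 16]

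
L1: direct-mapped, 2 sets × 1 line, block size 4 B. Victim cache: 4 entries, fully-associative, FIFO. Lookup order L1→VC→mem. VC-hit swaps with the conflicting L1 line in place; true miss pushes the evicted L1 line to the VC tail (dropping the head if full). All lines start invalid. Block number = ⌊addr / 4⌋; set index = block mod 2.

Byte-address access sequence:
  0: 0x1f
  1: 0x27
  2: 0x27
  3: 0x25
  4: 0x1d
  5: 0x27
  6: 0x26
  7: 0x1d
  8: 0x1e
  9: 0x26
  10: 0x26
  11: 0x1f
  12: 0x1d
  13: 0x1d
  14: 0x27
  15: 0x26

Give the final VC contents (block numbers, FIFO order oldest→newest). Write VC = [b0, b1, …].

VC = [7]

#0 0x1f→b7/s1 MISS; vc=[]
#1 0x27→b9/s1 MISS; vc=[7]
#2 0x27→b9/s1 L1-HIT; vc=[7]
#3 0x25→b9/s1 L1-HIT; vc=[7]
#4 0x1d→b7/s1 VC-HIT; vc=[9]
#5 0x27→b9/s1 VC-HIT; vc=[7]
#6 0x26→b9/s1 L1-HIT; vc=[7]
#7 0x1d→b7/s1 VC-HIT; vc=[9]
#8 0x1e→b7/s1 L1-HIT; vc=[9]
#9 0x26→b9/s1 VC-HIT; vc=[7]
#10 0x26→b9/s1 L1-HIT; vc=[7]
#11 0x1f→b7/s1 VC-HIT; vc=[9]
#12 0x1d→b7/s1 L1-HIT; vc=[9]
#13 0x1d→b7/s1 L1-HIT; vc=[9]
#14 0x27→b9/s1 VC-HIT; vc=[7]
#15 0x26→b9/s1 L1-HIT; vc=[7]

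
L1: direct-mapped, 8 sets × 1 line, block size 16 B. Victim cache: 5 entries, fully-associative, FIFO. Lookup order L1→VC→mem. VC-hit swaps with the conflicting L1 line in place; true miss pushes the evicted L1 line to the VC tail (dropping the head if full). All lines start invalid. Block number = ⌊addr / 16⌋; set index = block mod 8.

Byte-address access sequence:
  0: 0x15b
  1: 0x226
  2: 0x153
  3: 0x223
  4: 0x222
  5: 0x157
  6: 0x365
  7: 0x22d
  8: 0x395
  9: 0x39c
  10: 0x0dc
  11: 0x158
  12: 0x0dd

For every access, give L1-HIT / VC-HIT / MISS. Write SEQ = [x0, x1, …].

SEQ = [MISS, MISS, L1-HIT, L1-HIT, L1-HIT, L1-HIT, MISS, L1-HIT, MISS, L1-HIT, MISS, VC-HIT, VC-HIT]

  [0] addr=0x15b blk=21 s=5: MISS | VC []
  [1] addr=0x226 blk=34 s=2: MISS | VC []
  [2] addr=0x153 blk=21 s=5: L1-HIT | VC []
  [3] addr=0x223 blk=34 s=2: L1-HIT | VC []
  [4] addr=0x222 blk=34 s=2: L1-HIT | VC []
  [5] addr=0x157 blk=21 s=5: L1-HIT | VC []
  [6] addr=0x365 blk=54 s=6: MISS | VC []
  [7] addr=0x22d blk=34 s=2: L1-HIT | VC []
  [8] addr=0x395 blk=57 s=1: MISS | VC []
  [9] addr=0x39c blk=57 s=1: L1-HIT | VC []
  [10] addr=0xdc blk=13 s=5: MISS | VC [21]
  [11] addr=0x158 blk=21 s=5: VC-HIT | VC [13]
  [12] addr=0xdd blk=13 s=5: VC-HIT | VC [21]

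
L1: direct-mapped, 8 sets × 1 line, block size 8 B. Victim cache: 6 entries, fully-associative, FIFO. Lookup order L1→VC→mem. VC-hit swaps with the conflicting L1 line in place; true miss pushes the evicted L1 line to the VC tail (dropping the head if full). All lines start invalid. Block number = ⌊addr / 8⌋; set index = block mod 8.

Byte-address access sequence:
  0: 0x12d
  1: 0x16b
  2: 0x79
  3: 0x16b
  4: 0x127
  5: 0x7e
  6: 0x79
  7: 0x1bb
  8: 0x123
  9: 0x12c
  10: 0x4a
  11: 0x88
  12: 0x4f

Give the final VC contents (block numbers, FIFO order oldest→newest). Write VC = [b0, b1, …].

VC = [45, 15, 17]

  [0] addr=0x12d blk=37 s=5: MISS | VC []
  [1] addr=0x16b blk=45 s=5: MISS | VC [37]
  [2] addr=0x79 blk=15 s=7: MISS | VC [37]
  [3] addr=0x16b blk=45 s=5: L1-HIT | VC [37]
  [4] addr=0x127 blk=36 s=4: MISS | VC [37]
  [5] addr=0x7e blk=15 s=7: L1-HIT | VC [37]
  [6] addr=0x79 blk=15 s=7: L1-HIT | VC [37]
  [7] addr=0x1bb blk=55 s=7: MISS | VC [37, 15]
  [8] addr=0x123 blk=36 s=4: L1-HIT | VC [37, 15]
  [9] addr=0x12c blk=37 s=5: VC-HIT | VC [45, 15]
  [10] addr=0x4a blk=9 s=1: MISS | VC [45, 15]
  [11] addr=0x88 blk=17 s=1: MISS | VC [45, 15, 9]
  [12] addr=0x4f blk=9 s=1: VC-HIT | VC [45, 15, 17]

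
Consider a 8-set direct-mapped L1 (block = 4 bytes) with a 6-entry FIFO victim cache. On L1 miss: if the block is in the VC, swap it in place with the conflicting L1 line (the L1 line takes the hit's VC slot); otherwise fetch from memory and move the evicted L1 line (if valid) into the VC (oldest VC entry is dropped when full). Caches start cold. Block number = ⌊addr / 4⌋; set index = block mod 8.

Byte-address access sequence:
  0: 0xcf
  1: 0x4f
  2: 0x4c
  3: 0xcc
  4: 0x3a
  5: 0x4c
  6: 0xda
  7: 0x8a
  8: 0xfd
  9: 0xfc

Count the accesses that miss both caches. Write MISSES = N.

MISSES = 6

  [0] addr=0xcf blk=51 s=3: MISS | VC []
  [1] addr=0x4f blk=19 s=3: MISS | VC [51]
  [2] addr=0x4c blk=19 s=3: L1-HIT | VC [51]
  [3] addr=0xcc blk=51 s=3: VC-HIT | VC [19]
  [4] addr=0x3a blk=14 s=6: MISS | VC [19]
  [5] addr=0x4c blk=19 s=3: VC-HIT | VC [51]
  [6] addr=0xda blk=54 s=6: MISS | VC [51, 14]
  [7] addr=0x8a blk=34 s=2: MISS | VC [51, 14]
  [8] addr=0xfd blk=63 s=7: MISS | VC [51, 14]
  [9] addr=0xfc blk=63 s=7: L1-HIT | VC [51, 14]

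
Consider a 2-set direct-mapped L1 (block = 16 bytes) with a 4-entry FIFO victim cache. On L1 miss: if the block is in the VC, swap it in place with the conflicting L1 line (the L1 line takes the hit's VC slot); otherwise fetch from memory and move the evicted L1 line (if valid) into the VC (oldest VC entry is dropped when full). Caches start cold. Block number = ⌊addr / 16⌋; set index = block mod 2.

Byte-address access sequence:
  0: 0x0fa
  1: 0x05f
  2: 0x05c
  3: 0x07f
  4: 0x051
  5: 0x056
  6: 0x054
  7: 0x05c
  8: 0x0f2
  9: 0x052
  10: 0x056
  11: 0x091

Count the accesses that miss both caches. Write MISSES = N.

MISSES = 4

#0 0xfa→b15/s1 MISS; vc=[]
#1 0x5f→b5/s1 MISS; vc=[15]
#2 0x5c→b5/s1 L1-HIT; vc=[15]
#3 0x7f→b7/s1 MISS; vc=[15,5]
#4 0x51→b5/s1 VC-HIT; vc=[15,7]
#5 0x56→b5/s1 L1-HIT; vc=[15,7]
#6 0x54→b5/s1 L1-HIT; vc=[15,7]
#7 0x5c→b5/s1 L1-HIT; vc=[15,7]
#8 0xf2→b15/s1 VC-HIT; vc=[5,7]
#9 0x52→b5/s1 VC-HIT; vc=[15,7]
#10 0x56→b5/s1 L1-HIT; vc=[15,7]
#11 0x91→b9/s1 MISS; vc=[15,7,5]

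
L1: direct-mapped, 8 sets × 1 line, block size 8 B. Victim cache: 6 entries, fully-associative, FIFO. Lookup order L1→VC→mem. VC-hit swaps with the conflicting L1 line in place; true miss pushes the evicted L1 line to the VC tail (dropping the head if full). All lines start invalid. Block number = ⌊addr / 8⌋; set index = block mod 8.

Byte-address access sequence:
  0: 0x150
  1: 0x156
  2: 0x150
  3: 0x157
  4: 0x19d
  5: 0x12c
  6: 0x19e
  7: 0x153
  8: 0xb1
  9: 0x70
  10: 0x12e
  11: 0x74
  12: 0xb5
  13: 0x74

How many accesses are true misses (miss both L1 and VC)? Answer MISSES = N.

#0 0x150→b42/s2 MISS; vc=[]
#1 0x156→b42/s2 L1-HIT; vc=[]
#2 0x150→b42/s2 L1-HIT; vc=[]
#3 0x157→b42/s2 L1-HIT; vc=[]
#4 0x19d→b51/s3 MISS; vc=[]
#5 0x12c→b37/s5 MISS; vc=[]
#6 0x19e→b51/s3 L1-HIT; vc=[]
#7 0x153→b42/s2 L1-HIT; vc=[]
#8 0xb1→b22/s6 MISS; vc=[]
#9 0x70→b14/s6 MISS; vc=[22]
#10 0x12e→b37/s5 L1-HIT; vc=[22]
#11 0x74→b14/s6 L1-HIT; vc=[22]
#12 0xb5→b22/s6 VC-HIT; vc=[14]
#13 0x74→b14/s6 VC-HIT; vc=[22]

MISSES = 5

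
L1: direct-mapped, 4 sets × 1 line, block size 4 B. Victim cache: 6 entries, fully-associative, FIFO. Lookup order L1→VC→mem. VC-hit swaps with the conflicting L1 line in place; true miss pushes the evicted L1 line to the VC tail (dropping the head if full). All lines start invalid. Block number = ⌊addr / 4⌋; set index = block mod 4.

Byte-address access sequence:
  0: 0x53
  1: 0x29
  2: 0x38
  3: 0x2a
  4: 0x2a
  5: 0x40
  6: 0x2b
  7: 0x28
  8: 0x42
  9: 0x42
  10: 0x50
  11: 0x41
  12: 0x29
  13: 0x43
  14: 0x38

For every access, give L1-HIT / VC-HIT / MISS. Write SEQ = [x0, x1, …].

  [0] addr=0x53 blk=20 s=0: MISS | VC []
  [1] addr=0x29 blk=10 s=2: MISS | VC []
  [2] addr=0x38 blk=14 s=2: MISS | VC [10]
  [3] addr=0x2a blk=10 s=2: VC-HIT | VC [14]
  [4] addr=0x2a blk=10 s=2: L1-HIT | VC [14]
  [5] addr=0x40 blk=16 s=0: MISS | VC [14, 20]
  [6] addr=0x2b blk=10 s=2: L1-HIT | VC [14, 20]
  [7] addr=0x28 blk=10 s=2: L1-HIT | VC [14, 20]
  [8] addr=0x42 blk=16 s=0: L1-HIT | VC [14, 20]
  [9] addr=0x42 blk=16 s=0: L1-HIT | VC [14, 20]
  [10] addr=0x50 blk=20 s=0: VC-HIT | VC [14, 16]
  [11] addr=0x41 blk=16 s=0: VC-HIT | VC [14, 20]
  [12] addr=0x29 blk=10 s=2: L1-HIT | VC [14, 20]
  [13] addr=0x43 blk=16 s=0: L1-HIT | VC [14, 20]
  [14] addr=0x38 blk=14 s=2: VC-HIT | VC [10, 20]

SEQ = [MISS, MISS, MISS, VC-HIT, L1-HIT, MISS, L1-HIT, L1-HIT, L1-HIT, L1-HIT, VC-HIT, VC-HIT, L1-HIT, L1-HIT, VC-HIT]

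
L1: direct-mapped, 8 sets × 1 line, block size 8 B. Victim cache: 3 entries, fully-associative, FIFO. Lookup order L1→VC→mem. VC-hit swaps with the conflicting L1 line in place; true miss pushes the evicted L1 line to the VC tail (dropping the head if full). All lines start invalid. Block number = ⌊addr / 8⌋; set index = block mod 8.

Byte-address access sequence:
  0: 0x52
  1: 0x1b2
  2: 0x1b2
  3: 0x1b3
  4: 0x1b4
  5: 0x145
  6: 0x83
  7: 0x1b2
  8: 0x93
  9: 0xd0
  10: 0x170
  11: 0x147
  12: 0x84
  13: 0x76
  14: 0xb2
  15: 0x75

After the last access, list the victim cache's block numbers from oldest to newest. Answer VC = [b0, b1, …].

0: 0x52 (blk 10, set 2) → MISS  vc=[]
1: 0x1b2 (blk 54, set 6) → MISS  vc=[]
2: 0x1b2 (blk 54, set 6) → L1-HIT  vc=[]
3: 0x1b3 (blk 54, set 6) → L1-HIT  vc=[]
4: 0x1b4 (blk 54, set 6) → L1-HIT  vc=[]
5: 0x145 (blk 40, set 0) → MISS  vc=[]
6: 0x83 (blk 16, set 0) → MISS  vc=[40]
7: 0x1b2 (blk 54, set 6) → L1-HIT  vc=[40]
8: 0x93 (blk 18, set 2) → MISS  vc=[40, 10]
9: 0xd0 (blk 26, set 2) → MISS  vc=[40, 10, 18]
10: 0x170 (blk 46, set 6) → MISS  vc=[10, 18, 54]
11: 0x147 (blk 40, set 0) → MISS  vc=[18, 54, 16]
12: 0x84 (blk 16, set 0) → VC-HIT  vc=[18, 54, 40]
13: 0x76 (blk 14, set 6) → MISS  vc=[54, 40, 46]
14: 0xb2 (blk 22, set 6) → MISS  vc=[40, 46, 14]
15: 0x75 (blk 14, set 6) → VC-HIT  vc=[40, 46, 22]

VC = [40, 46, 22]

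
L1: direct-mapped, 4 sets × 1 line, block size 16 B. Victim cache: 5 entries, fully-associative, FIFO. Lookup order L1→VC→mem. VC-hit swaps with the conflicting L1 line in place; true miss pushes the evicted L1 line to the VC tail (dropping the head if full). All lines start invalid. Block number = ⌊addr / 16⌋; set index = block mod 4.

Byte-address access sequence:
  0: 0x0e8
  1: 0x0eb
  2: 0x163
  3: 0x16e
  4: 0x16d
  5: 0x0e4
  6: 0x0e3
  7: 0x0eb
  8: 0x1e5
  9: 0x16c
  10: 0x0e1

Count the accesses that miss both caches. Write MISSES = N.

MISSES = 3

#0 0xe8→b14/s2 MISS; vc=[]
#1 0xeb→b14/s2 L1-HIT; vc=[]
#2 0x163→b22/s2 MISS; vc=[14]
#3 0x16e→b22/s2 L1-HIT; vc=[14]
#4 0x16d→b22/s2 L1-HIT; vc=[14]
#5 0xe4→b14/s2 VC-HIT; vc=[22]
#6 0xe3→b14/s2 L1-HIT; vc=[22]
#7 0xeb→b14/s2 L1-HIT; vc=[22]
#8 0x1e5→b30/s2 MISS; vc=[22,14]
#9 0x16c→b22/s2 VC-HIT; vc=[30,14]
#10 0xe1→b14/s2 VC-HIT; vc=[30,22]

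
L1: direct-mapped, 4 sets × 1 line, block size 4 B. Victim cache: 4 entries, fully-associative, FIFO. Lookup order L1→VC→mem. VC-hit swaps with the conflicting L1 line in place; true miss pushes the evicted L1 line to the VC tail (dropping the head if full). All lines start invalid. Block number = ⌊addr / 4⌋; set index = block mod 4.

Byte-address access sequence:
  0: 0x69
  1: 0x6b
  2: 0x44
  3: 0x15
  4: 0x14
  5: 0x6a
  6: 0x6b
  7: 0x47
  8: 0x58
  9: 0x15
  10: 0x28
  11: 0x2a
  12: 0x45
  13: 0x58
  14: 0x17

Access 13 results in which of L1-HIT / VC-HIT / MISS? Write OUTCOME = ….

0: 0x69 (blk 26, set 2) → MISS  vc=[]
1: 0x6b (blk 26, set 2) → L1-HIT  vc=[]
2: 0x44 (blk 17, set 1) → MISS  vc=[]
3: 0x15 (blk 5, set 1) → MISS  vc=[17]
4: 0x14 (blk 5, set 1) → L1-HIT  vc=[17]
5: 0x6a (blk 26, set 2) → L1-HIT  vc=[17]
6: 0x6b (blk 26, set 2) → L1-HIT  vc=[17]
7: 0x47 (blk 17, set 1) → VC-HIT  vc=[5]
8: 0x58 (blk 22, set 2) → MISS  vc=[5, 26]
9: 0x15 (blk 5, set 1) → VC-HIT  vc=[17, 26]
10: 0x28 (blk 10, set 2) → MISS  vc=[17, 26, 22]
11: 0x2a (blk 10, set 2) → L1-HIT  vc=[17, 26, 22]
12: 0x45 (blk 17, set 1) → VC-HIT  vc=[5, 26, 22]
13: 0x58 (blk 22, set 2) → VC-HIT  vc=[5, 26, 10]
14: 0x17 (blk 5, set 1) → VC-HIT  vc=[17, 26, 10]

OUTCOME = VC-HIT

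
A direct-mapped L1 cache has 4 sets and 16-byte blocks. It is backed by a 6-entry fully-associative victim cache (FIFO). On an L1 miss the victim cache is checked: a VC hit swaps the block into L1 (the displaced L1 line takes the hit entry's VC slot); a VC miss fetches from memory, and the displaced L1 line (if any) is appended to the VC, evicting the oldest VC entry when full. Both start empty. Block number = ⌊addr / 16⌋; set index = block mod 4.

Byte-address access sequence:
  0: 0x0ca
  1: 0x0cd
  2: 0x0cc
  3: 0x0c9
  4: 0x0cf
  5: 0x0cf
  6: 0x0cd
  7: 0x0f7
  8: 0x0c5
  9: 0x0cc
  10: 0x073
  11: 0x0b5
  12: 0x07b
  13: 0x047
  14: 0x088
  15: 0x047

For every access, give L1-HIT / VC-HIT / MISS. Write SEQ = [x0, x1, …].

SEQ = [MISS, L1-HIT, L1-HIT, L1-HIT, L1-HIT, L1-HIT, L1-HIT, MISS, L1-HIT, L1-HIT, MISS, MISS, VC-HIT, MISS, MISS, VC-HIT]

0: 0xca (blk 12, set 0) → MISS  vc=[]
1: 0xcd (blk 12, set 0) → L1-HIT  vc=[]
2: 0xcc (blk 12, set 0) → L1-HIT  vc=[]
3: 0xc9 (blk 12, set 0) → L1-HIT  vc=[]
4: 0xcf (blk 12, set 0) → L1-HIT  vc=[]
5: 0xcf (blk 12, set 0) → L1-HIT  vc=[]
6: 0xcd (blk 12, set 0) → L1-HIT  vc=[]
7: 0xf7 (blk 15, set 3) → MISS  vc=[]
8: 0xc5 (blk 12, set 0) → L1-HIT  vc=[]
9: 0xcc (blk 12, set 0) → L1-HIT  vc=[]
10: 0x73 (blk 7, set 3) → MISS  vc=[15]
11: 0xb5 (blk 11, set 3) → MISS  vc=[15, 7]
12: 0x7b (blk 7, set 3) → VC-HIT  vc=[15, 11]
13: 0x47 (blk 4, set 0) → MISS  vc=[15, 11, 12]
14: 0x88 (blk 8, set 0) → MISS  vc=[15, 11, 12, 4]
15: 0x47 (blk 4, set 0) → VC-HIT  vc=[15, 11, 12, 8]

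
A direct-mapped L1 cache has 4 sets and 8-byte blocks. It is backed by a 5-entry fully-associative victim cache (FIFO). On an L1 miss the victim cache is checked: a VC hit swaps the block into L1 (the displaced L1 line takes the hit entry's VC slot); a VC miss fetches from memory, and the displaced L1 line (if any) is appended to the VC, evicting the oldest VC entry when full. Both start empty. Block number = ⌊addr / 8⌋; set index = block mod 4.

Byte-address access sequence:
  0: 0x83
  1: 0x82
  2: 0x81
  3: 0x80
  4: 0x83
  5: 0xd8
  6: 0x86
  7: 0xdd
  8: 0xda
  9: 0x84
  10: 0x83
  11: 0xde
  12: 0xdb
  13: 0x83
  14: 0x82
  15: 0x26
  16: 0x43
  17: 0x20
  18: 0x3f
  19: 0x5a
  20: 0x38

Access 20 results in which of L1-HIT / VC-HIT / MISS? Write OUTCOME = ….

OUTCOME = VC-HIT

  [0] addr=0x83 blk=16 s=0: MISS | VC []
  [1] addr=0x82 blk=16 s=0: L1-HIT | VC []
  [2] addr=0x81 blk=16 s=0: L1-HIT | VC []
  [3] addr=0x80 blk=16 s=0: L1-HIT | VC []
  [4] addr=0x83 blk=16 s=0: L1-HIT | VC []
  [5] addr=0xd8 blk=27 s=3: MISS | VC []
  [6] addr=0x86 blk=16 s=0: L1-HIT | VC []
  [7] addr=0xdd blk=27 s=3: L1-HIT | VC []
  [8] addr=0xda blk=27 s=3: L1-HIT | VC []
  [9] addr=0x84 blk=16 s=0: L1-HIT | VC []
  [10] addr=0x83 blk=16 s=0: L1-HIT | VC []
  [11] addr=0xde blk=27 s=3: L1-HIT | VC []
  [12] addr=0xdb blk=27 s=3: L1-HIT | VC []
  [13] addr=0x83 blk=16 s=0: L1-HIT | VC []
  [14] addr=0x82 blk=16 s=0: L1-HIT | VC []
  [15] addr=0x26 blk=4 s=0: MISS | VC [16]
  [16] addr=0x43 blk=8 s=0: MISS | VC [16, 4]
  [17] addr=0x20 blk=4 s=0: VC-HIT | VC [16, 8]
  [18] addr=0x3f blk=7 s=3: MISS | VC [16, 8, 27]
  [19] addr=0x5a blk=11 s=3: MISS | VC [16, 8, 27, 7]
  [20] addr=0x38 blk=7 s=3: VC-HIT | VC [16, 8, 27, 11]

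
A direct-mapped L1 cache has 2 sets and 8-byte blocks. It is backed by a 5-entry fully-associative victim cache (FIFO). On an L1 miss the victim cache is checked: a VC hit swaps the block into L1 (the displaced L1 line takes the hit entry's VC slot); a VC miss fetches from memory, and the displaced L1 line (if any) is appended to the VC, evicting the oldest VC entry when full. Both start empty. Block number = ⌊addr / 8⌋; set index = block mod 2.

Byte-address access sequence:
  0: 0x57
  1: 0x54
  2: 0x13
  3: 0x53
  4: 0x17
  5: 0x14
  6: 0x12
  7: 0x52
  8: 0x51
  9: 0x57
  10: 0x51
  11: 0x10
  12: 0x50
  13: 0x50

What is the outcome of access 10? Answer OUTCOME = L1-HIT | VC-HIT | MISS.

OUTCOME = L1-HIT

  [0] addr=0x57 blk=10 s=0: MISS | VC []
  [1] addr=0x54 blk=10 s=0: L1-HIT | VC []
  [2] addr=0x13 blk=2 s=0: MISS | VC [10]
  [3] addr=0x53 blk=10 s=0: VC-HIT | VC [2]
  [4] addr=0x17 blk=2 s=0: VC-HIT | VC [10]
  [5] addr=0x14 blk=2 s=0: L1-HIT | VC [10]
  [6] addr=0x12 blk=2 s=0: L1-HIT | VC [10]
  [7] addr=0x52 blk=10 s=0: VC-HIT | VC [2]
  [8] addr=0x51 blk=10 s=0: L1-HIT | VC [2]
  [9] addr=0x57 blk=10 s=0: L1-HIT | VC [2]
  [10] addr=0x51 blk=10 s=0: L1-HIT | VC [2]
  [11] addr=0x10 blk=2 s=0: VC-HIT | VC [10]
  [12] addr=0x50 blk=10 s=0: VC-HIT | VC [2]
  [13] addr=0x50 blk=10 s=0: L1-HIT | VC [2]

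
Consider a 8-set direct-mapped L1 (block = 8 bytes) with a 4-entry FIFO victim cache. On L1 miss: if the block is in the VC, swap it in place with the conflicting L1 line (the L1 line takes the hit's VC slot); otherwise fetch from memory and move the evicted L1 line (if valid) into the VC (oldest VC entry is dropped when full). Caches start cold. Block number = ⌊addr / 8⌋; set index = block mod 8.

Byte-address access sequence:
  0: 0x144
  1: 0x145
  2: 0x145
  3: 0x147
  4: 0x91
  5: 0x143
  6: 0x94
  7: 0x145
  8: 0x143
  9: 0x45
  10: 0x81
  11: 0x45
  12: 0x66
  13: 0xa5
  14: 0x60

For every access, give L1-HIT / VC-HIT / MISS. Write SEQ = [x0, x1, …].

0: 0x144 (blk 40, set 0) → MISS  vc=[]
1: 0x145 (blk 40, set 0) → L1-HIT  vc=[]
2: 0x145 (blk 40, set 0) → L1-HIT  vc=[]
3: 0x147 (blk 40, set 0) → L1-HIT  vc=[]
4: 0x91 (blk 18, set 2) → MISS  vc=[]
5: 0x143 (blk 40, set 0) → L1-HIT  vc=[]
6: 0x94 (blk 18, set 2) → L1-HIT  vc=[]
7: 0x145 (blk 40, set 0) → L1-HIT  vc=[]
8: 0x143 (blk 40, set 0) → L1-HIT  vc=[]
9: 0x45 (blk 8, set 0) → MISS  vc=[40]
10: 0x81 (blk 16, set 0) → MISS  vc=[40, 8]
11: 0x45 (blk 8, set 0) → VC-HIT  vc=[40, 16]
12: 0x66 (blk 12, set 4) → MISS  vc=[40, 16]
13: 0xa5 (blk 20, set 4) → MISS  vc=[40, 16, 12]
14: 0x60 (blk 12, set 4) → VC-HIT  vc=[40, 16, 20]

SEQ = [MISS, L1-HIT, L1-HIT, L1-HIT, MISS, L1-HIT, L1-HIT, L1-HIT, L1-HIT, MISS, MISS, VC-HIT, MISS, MISS, VC-HIT]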